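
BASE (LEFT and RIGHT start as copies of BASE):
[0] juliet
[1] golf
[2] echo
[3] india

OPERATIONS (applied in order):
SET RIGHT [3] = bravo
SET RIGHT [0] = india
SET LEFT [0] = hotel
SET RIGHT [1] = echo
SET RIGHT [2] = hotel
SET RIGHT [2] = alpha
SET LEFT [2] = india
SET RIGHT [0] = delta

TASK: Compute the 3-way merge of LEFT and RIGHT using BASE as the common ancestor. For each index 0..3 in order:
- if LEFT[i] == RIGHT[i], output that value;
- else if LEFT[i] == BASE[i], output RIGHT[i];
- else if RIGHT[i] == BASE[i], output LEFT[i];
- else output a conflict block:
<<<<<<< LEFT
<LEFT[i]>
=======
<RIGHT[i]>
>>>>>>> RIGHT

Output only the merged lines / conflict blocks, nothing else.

Answer: <<<<<<< LEFT
hotel
=======
delta
>>>>>>> RIGHT
echo
<<<<<<< LEFT
india
=======
alpha
>>>>>>> RIGHT
bravo

Derivation:
Final LEFT:  [hotel, golf, india, india]
Final RIGHT: [delta, echo, alpha, bravo]
i=0: BASE=juliet L=hotel R=delta all differ -> CONFLICT
i=1: L=golf=BASE, R=echo -> take RIGHT -> echo
i=2: BASE=echo L=india R=alpha all differ -> CONFLICT
i=3: L=india=BASE, R=bravo -> take RIGHT -> bravo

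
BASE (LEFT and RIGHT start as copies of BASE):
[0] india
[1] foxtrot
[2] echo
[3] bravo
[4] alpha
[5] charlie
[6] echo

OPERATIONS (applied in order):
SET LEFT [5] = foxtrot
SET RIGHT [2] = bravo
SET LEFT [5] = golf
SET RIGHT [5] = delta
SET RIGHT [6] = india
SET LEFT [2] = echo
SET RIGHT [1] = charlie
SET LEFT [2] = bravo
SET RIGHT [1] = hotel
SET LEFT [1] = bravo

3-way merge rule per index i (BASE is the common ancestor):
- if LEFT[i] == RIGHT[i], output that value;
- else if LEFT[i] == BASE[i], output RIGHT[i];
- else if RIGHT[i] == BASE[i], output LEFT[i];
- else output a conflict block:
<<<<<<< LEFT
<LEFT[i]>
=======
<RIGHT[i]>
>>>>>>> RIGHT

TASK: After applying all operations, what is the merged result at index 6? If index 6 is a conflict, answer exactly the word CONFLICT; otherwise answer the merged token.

Answer: india

Derivation:
Final LEFT:  [india, bravo, bravo, bravo, alpha, golf, echo]
Final RIGHT: [india, hotel, bravo, bravo, alpha, delta, india]
i=0: L=india R=india -> agree -> india
i=1: BASE=foxtrot L=bravo R=hotel all differ -> CONFLICT
i=2: L=bravo R=bravo -> agree -> bravo
i=3: L=bravo R=bravo -> agree -> bravo
i=4: L=alpha R=alpha -> agree -> alpha
i=5: BASE=charlie L=golf R=delta all differ -> CONFLICT
i=6: L=echo=BASE, R=india -> take RIGHT -> india
Index 6 -> india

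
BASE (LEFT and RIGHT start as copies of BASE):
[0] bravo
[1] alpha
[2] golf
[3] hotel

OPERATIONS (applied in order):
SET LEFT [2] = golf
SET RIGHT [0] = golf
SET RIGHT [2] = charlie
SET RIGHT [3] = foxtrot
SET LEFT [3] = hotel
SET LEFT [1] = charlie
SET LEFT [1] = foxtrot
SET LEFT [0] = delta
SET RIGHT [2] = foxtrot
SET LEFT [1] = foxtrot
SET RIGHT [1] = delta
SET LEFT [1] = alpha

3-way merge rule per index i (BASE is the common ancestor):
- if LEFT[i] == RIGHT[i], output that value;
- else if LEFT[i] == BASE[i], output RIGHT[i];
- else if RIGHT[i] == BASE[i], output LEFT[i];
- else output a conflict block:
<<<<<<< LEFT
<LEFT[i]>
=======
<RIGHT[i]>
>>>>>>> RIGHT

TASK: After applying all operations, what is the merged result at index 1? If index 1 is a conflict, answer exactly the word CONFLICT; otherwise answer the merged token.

Answer: delta

Derivation:
Final LEFT:  [delta, alpha, golf, hotel]
Final RIGHT: [golf, delta, foxtrot, foxtrot]
i=0: BASE=bravo L=delta R=golf all differ -> CONFLICT
i=1: L=alpha=BASE, R=delta -> take RIGHT -> delta
i=2: L=golf=BASE, R=foxtrot -> take RIGHT -> foxtrot
i=3: L=hotel=BASE, R=foxtrot -> take RIGHT -> foxtrot
Index 1 -> delta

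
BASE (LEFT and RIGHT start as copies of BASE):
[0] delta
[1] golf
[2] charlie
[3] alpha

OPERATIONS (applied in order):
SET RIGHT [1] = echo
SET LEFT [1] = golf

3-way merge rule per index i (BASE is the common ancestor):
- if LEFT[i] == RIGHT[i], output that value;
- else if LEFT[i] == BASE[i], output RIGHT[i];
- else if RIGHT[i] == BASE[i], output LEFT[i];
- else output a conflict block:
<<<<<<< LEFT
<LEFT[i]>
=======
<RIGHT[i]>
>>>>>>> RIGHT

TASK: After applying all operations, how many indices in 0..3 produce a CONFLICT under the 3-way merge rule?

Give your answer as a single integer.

Answer: 0

Derivation:
Final LEFT:  [delta, golf, charlie, alpha]
Final RIGHT: [delta, echo, charlie, alpha]
i=0: L=delta R=delta -> agree -> delta
i=1: L=golf=BASE, R=echo -> take RIGHT -> echo
i=2: L=charlie R=charlie -> agree -> charlie
i=3: L=alpha R=alpha -> agree -> alpha
Conflict count: 0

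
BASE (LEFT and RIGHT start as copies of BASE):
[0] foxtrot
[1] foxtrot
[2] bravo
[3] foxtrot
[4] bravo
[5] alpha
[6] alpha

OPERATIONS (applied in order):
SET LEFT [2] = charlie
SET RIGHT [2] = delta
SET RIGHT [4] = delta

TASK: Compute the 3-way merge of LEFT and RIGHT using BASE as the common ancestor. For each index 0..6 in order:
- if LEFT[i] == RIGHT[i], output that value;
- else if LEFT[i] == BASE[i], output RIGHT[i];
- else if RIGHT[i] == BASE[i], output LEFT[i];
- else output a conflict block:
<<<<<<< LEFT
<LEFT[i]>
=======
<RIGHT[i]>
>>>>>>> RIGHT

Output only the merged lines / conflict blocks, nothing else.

Answer: foxtrot
foxtrot
<<<<<<< LEFT
charlie
=======
delta
>>>>>>> RIGHT
foxtrot
delta
alpha
alpha

Derivation:
Final LEFT:  [foxtrot, foxtrot, charlie, foxtrot, bravo, alpha, alpha]
Final RIGHT: [foxtrot, foxtrot, delta, foxtrot, delta, alpha, alpha]
i=0: L=foxtrot R=foxtrot -> agree -> foxtrot
i=1: L=foxtrot R=foxtrot -> agree -> foxtrot
i=2: BASE=bravo L=charlie R=delta all differ -> CONFLICT
i=3: L=foxtrot R=foxtrot -> agree -> foxtrot
i=4: L=bravo=BASE, R=delta -> take RIGHT -> delta
i=5: L=alpha R=alpha -> agree -> alpha
i=6: L=alpha R=alpha -> agree -> alpha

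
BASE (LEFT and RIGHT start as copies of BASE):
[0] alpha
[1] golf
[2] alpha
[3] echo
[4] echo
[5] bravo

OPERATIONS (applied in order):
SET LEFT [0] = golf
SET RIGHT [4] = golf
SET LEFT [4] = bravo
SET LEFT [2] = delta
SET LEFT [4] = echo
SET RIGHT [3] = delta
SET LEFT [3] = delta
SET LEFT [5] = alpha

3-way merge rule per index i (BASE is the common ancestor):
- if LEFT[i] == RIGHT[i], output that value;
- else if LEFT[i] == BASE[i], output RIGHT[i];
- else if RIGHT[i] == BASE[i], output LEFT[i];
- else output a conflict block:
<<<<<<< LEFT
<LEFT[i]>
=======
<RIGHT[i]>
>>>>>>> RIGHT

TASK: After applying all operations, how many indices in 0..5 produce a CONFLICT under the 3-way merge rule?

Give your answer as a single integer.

Answer: 0

Derivation:
Final LEFT:  [golf, golf, delta, delta, echo, alpha]
Final RIGHT: [alpha, golf, alpha, delta, golf, bravo]
i=0: L=golf, R=alpha=BASE -> take LEFT -> golf
i=1: L=golf R=golf -> agree -> golf
i=2: L=delta, R=alpha=BASE -> take LEFT -> delta
i=3: L=delta R=delta -> agree -> delta
i=4: L=echo=BASE, R=golf -> take RIGHT -> golf
i=5: L=alpha, R=bravo=BASE -> take LEFT -> alpha
Conflict count: 0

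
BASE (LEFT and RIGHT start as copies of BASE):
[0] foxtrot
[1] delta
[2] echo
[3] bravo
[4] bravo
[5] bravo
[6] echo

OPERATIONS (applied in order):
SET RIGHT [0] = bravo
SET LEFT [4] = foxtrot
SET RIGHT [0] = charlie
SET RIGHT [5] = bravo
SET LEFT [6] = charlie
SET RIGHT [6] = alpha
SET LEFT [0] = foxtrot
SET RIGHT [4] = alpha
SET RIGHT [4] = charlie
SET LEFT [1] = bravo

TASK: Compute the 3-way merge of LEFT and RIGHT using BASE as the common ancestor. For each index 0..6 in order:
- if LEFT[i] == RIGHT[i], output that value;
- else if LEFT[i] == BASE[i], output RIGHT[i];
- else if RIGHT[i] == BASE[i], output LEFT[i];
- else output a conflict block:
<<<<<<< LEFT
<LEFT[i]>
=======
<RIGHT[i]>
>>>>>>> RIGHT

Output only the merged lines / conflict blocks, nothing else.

Answer: charlie
bravo
echo
bravo
<<<<<<< LEFT
foxtrot
=======
charlie
>>>>>>> RIGHT
bravo
<<<<<<< LEFT
charlie
=======
alpha
>>>>>>> RIGHT

Derivation:
Final LEFT:  [foxtrot, bravo, echo, bravo, foxtrot, bravo, charlie]
Final RIGHT: [charlie, delta, echo, bravo, charlie, bravo, alpha]
i=0: L=foxtrot=BASE, R=charlie -> take RIGHT -> charlie
i=1: L=bravo, R=delta=BASE -> take LEFT -> bravo
i=2: L=echo R=echo -> agree -> echo
i=3: L=bravo R=bravo -> agree -> bravo
i=4: BASE=bravo L=foxtrot R=charlie all differ -> CONFLICT
i=5: L=bravo R=bravo -> agree -> bravo
i=6: BASE=echo L=charlie R=alpha all differ -> CONFLICT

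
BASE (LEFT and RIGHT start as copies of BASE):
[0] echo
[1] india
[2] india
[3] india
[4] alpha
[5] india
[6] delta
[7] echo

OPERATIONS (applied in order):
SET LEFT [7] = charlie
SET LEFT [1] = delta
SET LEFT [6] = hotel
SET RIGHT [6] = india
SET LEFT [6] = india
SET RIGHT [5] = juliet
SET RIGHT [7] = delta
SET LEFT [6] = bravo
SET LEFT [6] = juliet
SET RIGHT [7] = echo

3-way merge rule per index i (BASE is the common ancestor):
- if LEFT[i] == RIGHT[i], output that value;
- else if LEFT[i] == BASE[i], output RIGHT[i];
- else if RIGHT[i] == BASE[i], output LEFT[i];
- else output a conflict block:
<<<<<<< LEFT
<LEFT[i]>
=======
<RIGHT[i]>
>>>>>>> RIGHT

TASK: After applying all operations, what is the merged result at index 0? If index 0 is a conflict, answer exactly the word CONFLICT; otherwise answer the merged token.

Answer: echo

Derivation:
Final LEFT:  [echo, delta, india, india, alpha, india, juliet, charlie]
Final RIGHT: [echo, india, india, india, alpha, juliet, india, echo]
i=0: L=echo R=echo -> agree -> echo
i=1: L=delta, R=india=BASE -> take LEFT -> delta
i=2: L=india R=india -> agree -> india
i=3: L=india R=india -> agree -> india
i=4: L=alpha R=alpha -> agree -> alpha
i=5: L=india=BASE, R=juliet -> take RIGHT -> juliet
i=6: BASE=delta L=juliet R=india all differ -> CONFLICT
i=7: L=charlie, R=echo=BASE -> take LEFT -> charlie
Index 0 -> echo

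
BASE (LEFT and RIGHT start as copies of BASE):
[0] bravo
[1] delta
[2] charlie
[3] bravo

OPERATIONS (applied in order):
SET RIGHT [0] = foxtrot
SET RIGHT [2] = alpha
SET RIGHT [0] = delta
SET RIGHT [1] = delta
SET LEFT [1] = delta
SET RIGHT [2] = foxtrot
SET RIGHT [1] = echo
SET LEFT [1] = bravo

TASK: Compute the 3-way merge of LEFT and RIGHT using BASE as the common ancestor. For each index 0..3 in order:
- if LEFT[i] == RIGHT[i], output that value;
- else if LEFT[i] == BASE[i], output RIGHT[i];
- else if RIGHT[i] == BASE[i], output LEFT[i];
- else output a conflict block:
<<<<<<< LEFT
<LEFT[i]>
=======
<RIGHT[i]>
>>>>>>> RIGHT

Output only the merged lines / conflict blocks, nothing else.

Answer: delta
<<<<<<< LEFT
bravo
=======
echo
>>>>>>> RIGHT
foxtrot
bravo

Derivation:
Final LEFT:  [bravo, bravo, charlie, bravo]
Final RIGHT: [delta, echo, foxtrot, bravo]
i=0: L=bravo=BASE, R=delta -> take RIGHT -> delta
i=1: BASE=delta L=bravo R=echo all differ -> CONFLICT
i=2: L=charlie=BASE, R=foxtrot -> take RIGHT -> foxtrot
i=3: L=bravo R=bravo -> agree -> bravo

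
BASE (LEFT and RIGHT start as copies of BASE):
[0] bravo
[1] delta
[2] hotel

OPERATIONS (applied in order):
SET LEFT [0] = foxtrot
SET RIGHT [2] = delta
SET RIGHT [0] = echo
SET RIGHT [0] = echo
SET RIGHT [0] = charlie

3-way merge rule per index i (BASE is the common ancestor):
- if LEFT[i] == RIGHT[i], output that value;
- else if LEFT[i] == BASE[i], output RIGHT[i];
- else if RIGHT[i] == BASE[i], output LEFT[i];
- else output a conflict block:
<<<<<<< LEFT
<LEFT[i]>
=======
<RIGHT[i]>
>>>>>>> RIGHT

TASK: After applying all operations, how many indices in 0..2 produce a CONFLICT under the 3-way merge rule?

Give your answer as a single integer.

Answer: 1

Derivation:
Final LEFT:  [foxtrot, delta, hotel]
Final RIGHT: [charlie, delta, delta]
i=0: BASE=bravo L=foxtrot R=charlie all differ -> CONFLICT
i=1: L=delta R=delta -> agree -> delta
i=2: L=hotel=BASE, R=delta -> take RIGHT -> delta
Conflict count: 1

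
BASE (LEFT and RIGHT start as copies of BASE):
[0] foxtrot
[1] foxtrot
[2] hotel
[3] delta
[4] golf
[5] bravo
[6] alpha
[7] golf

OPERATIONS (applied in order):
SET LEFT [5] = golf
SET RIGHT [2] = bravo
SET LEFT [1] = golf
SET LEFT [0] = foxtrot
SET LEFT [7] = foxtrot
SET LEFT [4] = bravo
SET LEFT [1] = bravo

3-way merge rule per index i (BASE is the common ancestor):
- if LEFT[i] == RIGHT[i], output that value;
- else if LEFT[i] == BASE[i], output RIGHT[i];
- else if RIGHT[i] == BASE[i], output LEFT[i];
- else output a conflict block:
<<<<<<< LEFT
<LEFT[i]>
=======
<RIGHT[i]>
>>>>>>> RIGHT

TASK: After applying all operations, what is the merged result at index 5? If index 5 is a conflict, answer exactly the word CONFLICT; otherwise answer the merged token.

Answer: golf

Derivation:
Final LEFT:  [foxtrot, bravo, hotel, delta, bravo, golf, alpha, foxtrot]
Final RIGHT: [foxtrot, foxtrot, bravo, delta, golf, bravo, alpha, golf]
i=0: L=foxtrot R=foxtrot -> agree -> foxtrot
i=1: L=bravo, R=foxtrot=BASE -> take LEFT -> bravo
i=2: L=hotel=BASE, R=bravo -> take RIGHT -> bravo
i=3: L=delta R=delta -> agree -> delta
i=4: L=bravo, R=golf=BASE -> take LEFT -> bravo
i=5: L=golf, R=bravo=BASE -> take LEFT -> golf
i=6: L=alpha R=alpha -> agree -> alpha
i=7: L=foxtrot, R=golf=BASE -> take LEFT -> foxtrot
Index 5 -> golf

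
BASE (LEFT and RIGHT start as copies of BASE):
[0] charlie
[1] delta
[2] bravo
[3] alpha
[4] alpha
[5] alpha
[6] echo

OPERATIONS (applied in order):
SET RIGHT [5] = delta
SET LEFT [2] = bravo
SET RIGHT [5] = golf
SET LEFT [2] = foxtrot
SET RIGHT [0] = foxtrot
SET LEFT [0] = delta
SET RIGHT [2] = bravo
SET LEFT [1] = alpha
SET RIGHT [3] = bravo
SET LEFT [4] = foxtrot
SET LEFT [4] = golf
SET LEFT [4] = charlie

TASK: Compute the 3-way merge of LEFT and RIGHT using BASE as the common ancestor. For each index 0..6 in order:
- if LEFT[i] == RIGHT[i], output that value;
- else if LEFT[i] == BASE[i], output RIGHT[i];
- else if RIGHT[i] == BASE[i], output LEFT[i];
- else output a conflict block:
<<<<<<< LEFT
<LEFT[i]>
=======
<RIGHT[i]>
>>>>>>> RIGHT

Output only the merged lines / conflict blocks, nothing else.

Final LEFT:  [delta, alpha, foxtrot, alpha, charlie, alpha, echo]
Final RIGHT: [foxtrot, delta, bravo, bravo, alpha, golf, echo]
i=0: BASE=charlie L=delta R=foxtrot all differ -> CONFLICT
i=1: L=alpha, R=delta=BASE -> take LEFT -> alpha
i=2: L=foxtrot, R=bravo=BASE -> take LEFT -> foxtrot
i=3: L=alpha=BASE, R=bravo -> take RIGHT -> bravo
i=4: L=charlie, R=alpha=BASE -> take LEFT -> charlie
i=5: L=alpha=BASE, R=golf -> take RIGHT -> golf
i=6: L=echo R=echo -> agree -> echo

Answer: <<<<<<< LEFT
delta
=======
foxtrot
>>>>>>> RIGHT
alpha
foxtrot
bravo
charlie
golf
echo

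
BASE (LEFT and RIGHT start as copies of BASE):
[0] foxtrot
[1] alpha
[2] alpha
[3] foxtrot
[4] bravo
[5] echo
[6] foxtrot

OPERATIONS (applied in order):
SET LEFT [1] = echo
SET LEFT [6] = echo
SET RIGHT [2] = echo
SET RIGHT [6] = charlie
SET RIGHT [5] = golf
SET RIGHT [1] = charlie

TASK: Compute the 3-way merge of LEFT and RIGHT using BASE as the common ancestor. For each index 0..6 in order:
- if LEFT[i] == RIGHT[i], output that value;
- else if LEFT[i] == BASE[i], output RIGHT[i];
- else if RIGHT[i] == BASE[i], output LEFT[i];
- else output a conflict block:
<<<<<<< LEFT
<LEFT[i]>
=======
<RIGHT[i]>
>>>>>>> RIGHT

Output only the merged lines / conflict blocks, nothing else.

Final LEFT:  [foxtrot, echo, alpha, foxtrot, bravo, echo, echo]
Final RIGHT: [foxtrot, charlie, echo, foxtrot, bravo, golf, charlie]
i=0: L=foxtrot R=foxtrot -> agree -> foxtrot
i=1: BASE=alpha L=echo R=charlie all differ -> CONFLICT
i=2: L=alpha=BASE, R=echo -> take RIGHT -> echo
i=3: L=foxtrot R=foxtrot -> agree -> foxtrot
i=4: L=bravo R=bravo -> agree -> bravo
i=5: L=echo=BASE, R=golf -> take RIGHT -> golf
i=6: BASE=foxtrot L=echo R=charlie all differ -> CONFLICT

Answer: foxtrot
<<<<<<< LEFT
echo
=======
charlie
>>>>>>> RIGHT
echo
foxtrot
bravo
golf
<<<<<<< LEFT
echo
=======
charlie
>>>>>>> RIGHT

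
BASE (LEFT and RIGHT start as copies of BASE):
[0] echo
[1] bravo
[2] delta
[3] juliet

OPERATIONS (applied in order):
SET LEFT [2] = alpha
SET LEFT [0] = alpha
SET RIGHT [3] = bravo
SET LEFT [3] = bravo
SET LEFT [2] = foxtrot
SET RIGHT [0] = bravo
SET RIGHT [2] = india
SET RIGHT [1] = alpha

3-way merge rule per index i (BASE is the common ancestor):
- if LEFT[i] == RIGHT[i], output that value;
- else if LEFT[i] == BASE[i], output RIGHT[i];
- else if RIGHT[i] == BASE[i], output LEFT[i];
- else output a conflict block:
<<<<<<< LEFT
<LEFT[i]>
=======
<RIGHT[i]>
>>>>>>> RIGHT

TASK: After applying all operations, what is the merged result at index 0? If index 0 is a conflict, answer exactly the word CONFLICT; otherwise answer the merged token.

Answer: CONFLICT

Derivation:
Final LEFT:  [alpha, bravo, foxtrot, bravo]
Final RIGHT: [bravo, alpha, india, bravo]
i=0: BASE=echo L=alpha R=bravo all differ -> CONFLICT
i=1: L=bravo=BASE, R=alpha -> take RIGHT -> alpha
i=2: BASE=delta L=foxtrot R=india all differ -> CONFLICT
i=3: L=bravo R=bravo -> agree -> bravo
Index 0 -> CONFLICT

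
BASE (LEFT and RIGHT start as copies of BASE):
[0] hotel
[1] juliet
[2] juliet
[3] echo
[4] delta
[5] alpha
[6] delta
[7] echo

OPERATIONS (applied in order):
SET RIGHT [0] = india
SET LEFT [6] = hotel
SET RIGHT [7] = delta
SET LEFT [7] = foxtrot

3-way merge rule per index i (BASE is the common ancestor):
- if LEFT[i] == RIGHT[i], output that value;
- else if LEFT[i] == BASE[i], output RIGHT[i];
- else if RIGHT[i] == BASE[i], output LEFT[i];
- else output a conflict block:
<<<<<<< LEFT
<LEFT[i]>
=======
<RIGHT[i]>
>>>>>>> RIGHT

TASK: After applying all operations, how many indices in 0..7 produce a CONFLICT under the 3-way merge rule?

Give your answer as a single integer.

Final LEFT:  [hotel, juliet, juliet, echo, delta, alpha, hotel, foxtrot]
Final RIGHT: [india, juliet, juliet, echo, delta, alpha, delta, delta]
i=0: L=hotel=BASE, R=india -> take RIGHT -> india
i=1: L=juliet R=juliet -> agree -> juliet
i=2: L=juliet R=juliet -> agree -> juliet
i=3: L=echo R=echo -> agree -> echo
i=4: L=delta R=delta -> agree -> delta
i=5: L=alpha R=alpha -> agree -> alpha
i=6: L=hotel, R=delta=BASE -> take LEFT -> hotel
i=7: BASE=echo L=foxtrot R=delta all differ -> CONFLICT
Conflict count: 1

Answer: 1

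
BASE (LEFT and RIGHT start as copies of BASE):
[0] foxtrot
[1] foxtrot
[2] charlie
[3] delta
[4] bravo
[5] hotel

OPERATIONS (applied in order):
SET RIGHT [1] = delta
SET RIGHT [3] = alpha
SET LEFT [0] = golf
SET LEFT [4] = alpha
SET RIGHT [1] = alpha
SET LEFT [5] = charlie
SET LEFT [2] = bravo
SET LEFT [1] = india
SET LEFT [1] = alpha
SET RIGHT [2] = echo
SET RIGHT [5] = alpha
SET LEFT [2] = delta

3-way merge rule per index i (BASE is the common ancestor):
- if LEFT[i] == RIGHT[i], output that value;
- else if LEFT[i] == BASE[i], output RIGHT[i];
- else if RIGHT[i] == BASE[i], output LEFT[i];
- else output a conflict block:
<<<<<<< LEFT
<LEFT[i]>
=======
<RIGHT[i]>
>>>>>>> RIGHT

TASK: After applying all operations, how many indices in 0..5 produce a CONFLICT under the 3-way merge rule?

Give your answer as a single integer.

Final LEFT:  [golf, alpha, delta, delta, alpha, charlie]
Final RIGHT: [foxtrot, alpha, echo, alpha, bravo, alpha]
i=0: L=golf, R=foxtrot=BASE -> take LEFT -> golf
i=1: L=alpha R=alpha -> agree -> alpha
i=2: BASE=charlie L=delta R=echo all differ -> CONFLICT
i=3: L=delta=BASE, R=alpha -> take RIGHT -> alpha
i=4: L=alpha, R=bravo=BASE -> take LEFT -> alpha
i=5: BASE=hotel L=charlie R=alpha all differ -> CONFLICT
Conflict count: 2

Answer: 2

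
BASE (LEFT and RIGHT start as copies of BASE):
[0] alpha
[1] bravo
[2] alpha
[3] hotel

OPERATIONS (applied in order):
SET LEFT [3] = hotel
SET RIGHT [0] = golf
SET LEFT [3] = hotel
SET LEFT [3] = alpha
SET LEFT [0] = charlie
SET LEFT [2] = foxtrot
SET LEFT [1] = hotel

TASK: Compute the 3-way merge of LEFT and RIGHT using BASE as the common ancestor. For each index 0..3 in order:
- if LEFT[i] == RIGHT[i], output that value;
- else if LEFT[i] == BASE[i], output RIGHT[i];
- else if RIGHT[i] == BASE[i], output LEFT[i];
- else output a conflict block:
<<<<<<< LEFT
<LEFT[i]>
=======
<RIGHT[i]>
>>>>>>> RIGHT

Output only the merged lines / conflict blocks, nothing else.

Answer: <<<<<<< LEFT
charlie
=======
golf
>>>>>>> RIGHT
hotel
foxtrot
alpha

Derivation:
Final LEFT:  [charlie, hotel, foxtrot, alpha]
Final RIGHT: [golf, bravo, alpha, hotel]
i=0: BASE=alpha L=charlie R=golf all differ -> CONFLICT
i=1: L=hotel, R=bravo=BASE -> take LEFT -> hotel
i=2: L=foxtrot, R=alpha=BASE -> take LEFT -> foxtrot
i=3: L=alpha, R=hotel=BASE -> take LEFT -> alpha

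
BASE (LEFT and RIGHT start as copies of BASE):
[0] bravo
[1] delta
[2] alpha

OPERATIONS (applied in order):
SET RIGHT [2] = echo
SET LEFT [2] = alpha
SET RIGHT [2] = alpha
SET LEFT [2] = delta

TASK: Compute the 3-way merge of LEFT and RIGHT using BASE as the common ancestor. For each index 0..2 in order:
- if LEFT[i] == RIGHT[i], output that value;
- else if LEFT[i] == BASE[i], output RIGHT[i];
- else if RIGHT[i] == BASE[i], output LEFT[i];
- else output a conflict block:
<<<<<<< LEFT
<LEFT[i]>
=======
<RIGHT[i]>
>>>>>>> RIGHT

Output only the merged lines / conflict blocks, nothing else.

Answer: bravo
delta
delta

Derivation:
Final LEFT:  [bravo, delta, delta]
Final RIGHT: [bravo, delta, alpha]
i=0: L=bravo R=bravo -> agree -> bravo
i=1: L=delta R=delta -> agree -> delta
i=2: L=delta, R=alpha=BASE -> take LEFT -> delta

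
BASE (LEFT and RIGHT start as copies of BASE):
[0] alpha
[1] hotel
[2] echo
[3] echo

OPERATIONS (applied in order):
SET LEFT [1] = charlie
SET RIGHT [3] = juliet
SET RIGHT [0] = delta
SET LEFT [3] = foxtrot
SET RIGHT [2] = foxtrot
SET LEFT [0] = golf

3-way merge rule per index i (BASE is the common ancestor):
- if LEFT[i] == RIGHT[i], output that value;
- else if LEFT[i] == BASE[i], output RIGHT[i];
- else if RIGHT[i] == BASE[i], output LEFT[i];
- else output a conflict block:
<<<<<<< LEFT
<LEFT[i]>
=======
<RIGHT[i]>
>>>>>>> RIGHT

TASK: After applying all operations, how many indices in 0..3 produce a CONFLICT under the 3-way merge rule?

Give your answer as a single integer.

Answer: 2

Derivation:
Final LEFT:  [golf, charlie, echo, foxtrot]
Final RIGHT: [delta, hotel, foxtrot, juliet]
i=0: BASE=alpha L=golf R=delta all differ -> CONFLICT
i=1: L=charlie, R=hotel=BASE -> take LEFT -> charlie
i=2: L=echo=BASE, R=foxtrot -> take RIGHT -> foxtrot
i=3: BASE=echo L=foxtrot R=juliet all differ -> CONFLICT
Conflict count: 2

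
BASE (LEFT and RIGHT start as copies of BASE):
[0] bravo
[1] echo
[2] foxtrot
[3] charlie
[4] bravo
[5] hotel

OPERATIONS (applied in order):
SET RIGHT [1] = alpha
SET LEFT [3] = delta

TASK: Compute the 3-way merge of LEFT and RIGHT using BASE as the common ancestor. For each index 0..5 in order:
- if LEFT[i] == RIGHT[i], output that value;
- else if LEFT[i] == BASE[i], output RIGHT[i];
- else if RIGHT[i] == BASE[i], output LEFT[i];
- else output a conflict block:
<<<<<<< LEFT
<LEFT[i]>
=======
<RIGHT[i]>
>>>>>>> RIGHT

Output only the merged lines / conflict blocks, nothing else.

Final LEFT:  [bravo, echo, foxtrot, delta, bravo, hotel]
Final RIGHT: [bravo, alpha, foxtrot, charlie, bravo, hotel]
i=0: L=bravo R=bravo -> agree -> bravo
i=1: L=echo=BASE, R=alpha -> take RIGHT -> alpha
i=2: L=foxtrot R=foxtrot -> agree -> foxtrot
i=3: L=delta, R=charlie=BASE -> take LEFT -> delta
i=4: L=bravo R=bravo -> agree -> bravo
i=5: L=hotel R=hotel -> agree -> hotel

Answer: bravo
alpha
foxtrot
delta
bravo
hotel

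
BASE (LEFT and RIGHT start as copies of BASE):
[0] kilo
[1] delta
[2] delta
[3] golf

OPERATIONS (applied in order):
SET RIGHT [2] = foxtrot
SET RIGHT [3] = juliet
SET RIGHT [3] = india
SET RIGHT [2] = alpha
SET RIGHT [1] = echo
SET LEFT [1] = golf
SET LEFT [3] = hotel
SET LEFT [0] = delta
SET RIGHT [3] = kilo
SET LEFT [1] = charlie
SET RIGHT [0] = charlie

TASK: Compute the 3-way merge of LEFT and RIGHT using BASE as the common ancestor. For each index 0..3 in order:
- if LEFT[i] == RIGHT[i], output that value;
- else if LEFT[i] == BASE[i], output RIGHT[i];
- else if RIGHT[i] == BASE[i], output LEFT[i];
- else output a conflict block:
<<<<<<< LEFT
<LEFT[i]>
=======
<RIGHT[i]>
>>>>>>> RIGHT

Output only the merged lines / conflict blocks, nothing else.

Final LEFT:  [delta, charlie, delta, hotel]
Final RIGHT: [charlie, echo, alpha, kilo]
i=0: BASE=kilo L=delta R=charlie all differ -> CONFLICT
i=1: BASE=delta L=charlie R=echo all differ -> CONFLICT
i=2: L=delta=BASE, R=alpha -> take RIGHT -> alpha
i=3: BASE=golf L=hotel R=kilo all differ -> CONFLICT

Answer: <<<<<<< LEFT
delta
=======
charlie
>>>>>>> RIGHT
<<<<<<< LEFT
charlie
=======
echo
>>>>>>> RIGHT
alpha
<<<<<<< LEFT
hotel
=======
kilo
>>>>>>> RIGHT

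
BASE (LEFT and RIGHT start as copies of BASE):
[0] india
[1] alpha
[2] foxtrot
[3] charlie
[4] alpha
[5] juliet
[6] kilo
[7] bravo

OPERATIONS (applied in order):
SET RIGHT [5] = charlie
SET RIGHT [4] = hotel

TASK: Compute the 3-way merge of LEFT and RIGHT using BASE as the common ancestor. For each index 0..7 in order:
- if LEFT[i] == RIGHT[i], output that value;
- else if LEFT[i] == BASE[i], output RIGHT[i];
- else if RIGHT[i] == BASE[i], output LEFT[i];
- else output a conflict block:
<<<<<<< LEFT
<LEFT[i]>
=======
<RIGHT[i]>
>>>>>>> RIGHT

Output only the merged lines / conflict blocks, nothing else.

Answer: india
alpha
foxtrot
charlie
hotel
charlie
kilo
bravo

Derivation:
Final LEFT:  [india, alpha, foxtrot, charlie, alpha, juliet, kilo, bravo]
Final RIGHT: [india, alpha, foxtrot, charlie, hotel, charlie, kilo, bravo]
i=0: L=india R=india -> agree -> india
i=1: L=alpha R=alpha -> agree -> alpha
i=2: L=foxtrot R=foxtrot -> agree -> foxtrot
i=3: L=charlie R=charlie -> agree -> charlie
i=4: L=alpha=BASE, R=hotel -> take RIGHT -> hotel
i=5: L=juliet=BASE, R=charlie -> take RIGHT -> charlie
i=6: L=kilo R=kilo -> agree -> kilo
i=7: L=bravo R=bravo -> agree -> bravo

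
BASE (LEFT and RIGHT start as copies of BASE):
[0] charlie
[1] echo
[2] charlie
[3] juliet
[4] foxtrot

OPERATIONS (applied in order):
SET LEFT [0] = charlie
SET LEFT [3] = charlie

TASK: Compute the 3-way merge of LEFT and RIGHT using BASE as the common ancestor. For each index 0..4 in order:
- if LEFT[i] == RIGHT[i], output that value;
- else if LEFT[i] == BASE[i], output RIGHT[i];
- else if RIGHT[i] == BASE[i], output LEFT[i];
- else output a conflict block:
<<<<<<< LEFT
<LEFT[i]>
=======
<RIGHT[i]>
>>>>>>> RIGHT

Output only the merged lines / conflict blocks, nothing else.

Final LEFT:  [charlie, echo, charlie, charlie, foxtrot]
Final RIGHT: [charlie, echo, charlie, juliet, foxtrot]
i=0: L=charlie R=charlie -> agree -> charlie
i=1: L=echo R=echo -> agree -> echo
i=2: L=charlie R=charlie -> agree -> charlie
i=3: L=charlie, R=juliet=BASE -> take LEFT -> charlie
i=4: L=foxtrot R=foxtrot -> agree -> foxtrot

Answer: charlie
echo
charlie
charlie
foxtrot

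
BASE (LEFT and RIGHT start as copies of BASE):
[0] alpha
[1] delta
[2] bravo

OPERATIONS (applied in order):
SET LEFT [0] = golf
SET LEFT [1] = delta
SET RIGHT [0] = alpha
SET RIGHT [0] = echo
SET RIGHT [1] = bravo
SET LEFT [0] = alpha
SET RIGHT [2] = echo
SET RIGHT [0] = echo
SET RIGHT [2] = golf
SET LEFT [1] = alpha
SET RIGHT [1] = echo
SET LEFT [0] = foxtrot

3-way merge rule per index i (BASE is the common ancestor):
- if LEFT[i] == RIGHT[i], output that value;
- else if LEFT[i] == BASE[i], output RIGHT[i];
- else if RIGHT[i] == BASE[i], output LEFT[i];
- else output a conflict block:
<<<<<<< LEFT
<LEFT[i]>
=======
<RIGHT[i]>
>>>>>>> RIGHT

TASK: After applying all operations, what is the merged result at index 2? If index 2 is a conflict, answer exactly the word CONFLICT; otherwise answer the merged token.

Answer: golf

Derivation:
Final LEFT:  [foxtrot, alpha, bravo]
Final RIGHT: [echo, echo, golf]
i=0: BASE=alpha L=foxtrot R=echo all differ -> CONFLICT
i=1: BASE=delta L=alpha R=echo all differ -> CONFLICT
i=2: L=bravo=BASE, R=golf -> take RIGHT -> golf
Index 2 -> golf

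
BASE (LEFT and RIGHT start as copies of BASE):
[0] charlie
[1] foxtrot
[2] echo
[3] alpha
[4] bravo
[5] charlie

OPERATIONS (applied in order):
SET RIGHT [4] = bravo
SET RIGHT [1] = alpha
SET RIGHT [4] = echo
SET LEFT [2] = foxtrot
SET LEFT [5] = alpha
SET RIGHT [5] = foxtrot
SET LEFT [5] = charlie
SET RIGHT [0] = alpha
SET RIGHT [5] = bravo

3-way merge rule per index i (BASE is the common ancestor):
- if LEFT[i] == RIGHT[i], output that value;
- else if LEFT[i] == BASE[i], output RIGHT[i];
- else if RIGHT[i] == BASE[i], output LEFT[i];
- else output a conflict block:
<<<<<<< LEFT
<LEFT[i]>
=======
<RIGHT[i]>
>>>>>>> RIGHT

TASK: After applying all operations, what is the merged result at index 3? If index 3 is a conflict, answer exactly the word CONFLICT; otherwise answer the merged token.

Answer: alpha

Derivation:
Final LEFT:  [charlie, foxtrot, foxtrot, alpha, bravo, charlie]
Final RIGHT: [alpha, alpha, echo, alpha, echo, bravo]
i=0: L=charlie=BASE, R=alpha -> take RIGHT -> alpha
i=1: L=foxtrot=BASE, R=alpha -> take RIGHT -> alpha
i=2: L=foxtrot, R=echo=BASE -> take LEFT -> foxtrot
i=3: L=alpha R=alpha -> agree -> alpha
i=4: L=bravo=BASE, R=echo -> take RIGHT -> echo
i=5: L=charlie=BASE, R=bravo -> take RIGHT -> bravo
Index 3 -> alpha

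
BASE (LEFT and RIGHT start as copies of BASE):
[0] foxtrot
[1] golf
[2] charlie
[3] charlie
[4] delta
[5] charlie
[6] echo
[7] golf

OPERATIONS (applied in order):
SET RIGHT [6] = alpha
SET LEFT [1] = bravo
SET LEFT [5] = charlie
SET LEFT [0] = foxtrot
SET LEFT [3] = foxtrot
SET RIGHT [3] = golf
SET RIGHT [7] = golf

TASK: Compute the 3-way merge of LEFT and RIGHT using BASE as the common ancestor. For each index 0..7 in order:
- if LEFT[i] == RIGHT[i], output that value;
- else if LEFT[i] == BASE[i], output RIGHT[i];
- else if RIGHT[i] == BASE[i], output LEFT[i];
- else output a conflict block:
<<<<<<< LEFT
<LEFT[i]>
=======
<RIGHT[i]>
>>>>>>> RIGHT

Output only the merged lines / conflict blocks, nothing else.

Final LEFT:  [foxtrot, bravo, charlie, foxtrot, delta, charlie, echo, golf]
Final RIGHT: [foxtrot, golf, charlie, golf, delta, charlie, alpha, golf]
i=0: L=foxtrot R=foxtrot -> agree -> foxtrot
i=1: L=bravo, R=golf=BASE -> take LEFT -> bravo
i=2: L=charlie R=charlie -> agree -> charlie
i=3: BASE=charlie L=foxtrot R=golf all differ -> CONFLICT
i=4: L=delta R=delta -> agree -> delta
i=5: L=charlie R=charlie -> agree -> charlie
i=6: L=echo=BASE, R=alpha -> take RIGHT -> alpha
i=7: L=golf R=golf -> agree -> golf

Answer: foxtrot
bravo
charlie
<<<<<<< LEFT
foxtrot
=======
golf
>>>>>>> RIGHT
delta
charlie
alpha
golf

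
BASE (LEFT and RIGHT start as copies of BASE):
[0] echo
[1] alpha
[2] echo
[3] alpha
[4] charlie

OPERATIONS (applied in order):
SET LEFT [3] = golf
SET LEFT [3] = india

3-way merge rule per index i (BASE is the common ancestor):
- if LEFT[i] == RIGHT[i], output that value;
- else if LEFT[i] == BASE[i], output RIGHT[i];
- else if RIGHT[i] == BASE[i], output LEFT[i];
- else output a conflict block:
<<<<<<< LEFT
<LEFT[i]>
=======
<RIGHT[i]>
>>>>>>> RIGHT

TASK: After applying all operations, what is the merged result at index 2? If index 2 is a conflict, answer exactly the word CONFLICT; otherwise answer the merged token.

Answer: echo

Derivation:
Final LEFT:  [echo, alpha, echo, india, charlie]
Final RIGHT: [echo, alpha, echo, alpha, charlie]
i=0: L=echo R=echo -> agree -> echo
i=1: L=alpha R=alpha -> agree -> alpha
i=2: L=echo R=echo -> agree -> echo
i=3: L=india, R=alpha=BASE -> take LEFT -> india
i=4: L=charlie R=charlie -> agree -> charlie
Index 2 -> echo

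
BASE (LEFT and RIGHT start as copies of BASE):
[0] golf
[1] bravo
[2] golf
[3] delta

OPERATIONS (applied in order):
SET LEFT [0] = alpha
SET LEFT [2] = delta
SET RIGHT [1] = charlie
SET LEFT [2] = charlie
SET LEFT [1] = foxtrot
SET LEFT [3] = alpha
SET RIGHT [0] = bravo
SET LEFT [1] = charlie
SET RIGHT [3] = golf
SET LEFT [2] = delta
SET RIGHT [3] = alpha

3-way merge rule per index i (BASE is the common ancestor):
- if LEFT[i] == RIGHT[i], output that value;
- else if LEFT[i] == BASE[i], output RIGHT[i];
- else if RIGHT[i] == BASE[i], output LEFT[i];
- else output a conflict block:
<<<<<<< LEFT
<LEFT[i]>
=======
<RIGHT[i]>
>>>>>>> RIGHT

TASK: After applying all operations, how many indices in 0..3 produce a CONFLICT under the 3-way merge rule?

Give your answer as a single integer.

Answer: 1

Derivation:
Final LEFT:  [alpha, charlie, delta, alpha]
Final RIGHT: [bravo, charlie, golf, alpha]
i=0: BASE=golf L=alpha R=bravo all differ -> CONFLICT
i=1: L=charlie R=charlie -> agree -> charlie
i=2: L=delta, R=golf=BASE -> take LEFT -> delta
i=3: L=alpha R=alpha -> agree -> alpha
Conflict count: 1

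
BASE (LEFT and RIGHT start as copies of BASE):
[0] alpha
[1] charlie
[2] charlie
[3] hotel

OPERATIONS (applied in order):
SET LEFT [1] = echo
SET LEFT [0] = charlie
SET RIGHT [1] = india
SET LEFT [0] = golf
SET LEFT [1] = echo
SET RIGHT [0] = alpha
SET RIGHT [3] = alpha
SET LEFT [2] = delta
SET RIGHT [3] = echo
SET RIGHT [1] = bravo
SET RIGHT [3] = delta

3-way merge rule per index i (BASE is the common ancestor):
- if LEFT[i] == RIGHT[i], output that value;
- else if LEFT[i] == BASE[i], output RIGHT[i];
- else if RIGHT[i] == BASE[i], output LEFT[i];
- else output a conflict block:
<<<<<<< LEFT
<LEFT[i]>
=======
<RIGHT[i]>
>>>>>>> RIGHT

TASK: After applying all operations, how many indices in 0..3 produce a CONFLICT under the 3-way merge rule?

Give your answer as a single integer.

Answer: 1

Derivation:
Final LEFT:  [golf, echo, delta, hotel]
Final RIGHT: [alpha, bravo, charlie, delta]
i=0: L=golf, R=alpha=BASE -> take LEFT -> golf
i=1: BASE=charlie L=echo R=bravo all differ -> CONFLICT
i=2: L=delta, R=charlie=BASE -> take LEFT -> delta
i=3: L=hotel=BASE, R=delta -> take RIGHT -> delta
Conflict count: 1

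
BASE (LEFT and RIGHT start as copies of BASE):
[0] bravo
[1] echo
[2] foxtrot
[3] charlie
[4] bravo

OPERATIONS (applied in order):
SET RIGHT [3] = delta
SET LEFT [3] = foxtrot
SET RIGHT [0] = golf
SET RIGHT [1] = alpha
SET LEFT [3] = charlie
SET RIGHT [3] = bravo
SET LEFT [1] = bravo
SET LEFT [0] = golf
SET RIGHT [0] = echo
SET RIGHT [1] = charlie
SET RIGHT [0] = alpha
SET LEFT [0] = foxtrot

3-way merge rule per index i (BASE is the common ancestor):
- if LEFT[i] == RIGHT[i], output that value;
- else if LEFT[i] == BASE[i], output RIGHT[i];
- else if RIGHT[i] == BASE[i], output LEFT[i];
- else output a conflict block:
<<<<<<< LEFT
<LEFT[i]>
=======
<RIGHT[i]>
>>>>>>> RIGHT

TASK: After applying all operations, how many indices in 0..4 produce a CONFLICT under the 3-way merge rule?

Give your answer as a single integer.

Final LEFT:  [foxtrot, bravo, foxtrot, charlie, bravo]
Final RIGHT: [alpha, charlie, foxtrot, bravo, bravo]
i=0: BASE=bravo L=foxtrot R=alpha all differ -> CONFLICT
i=1: BASE=echo L=bravo R=charlie all differ -> CONFLICT
i=2: L=foxtrot R=foxtrot -> agree -> foxtrot
i=3: L=charlie=BASE, R=bravo -> take RIGHT -> bravo
i=4: L=bravo R=bravo -> agree -> bravo
Conflict count: 2

Answer: 2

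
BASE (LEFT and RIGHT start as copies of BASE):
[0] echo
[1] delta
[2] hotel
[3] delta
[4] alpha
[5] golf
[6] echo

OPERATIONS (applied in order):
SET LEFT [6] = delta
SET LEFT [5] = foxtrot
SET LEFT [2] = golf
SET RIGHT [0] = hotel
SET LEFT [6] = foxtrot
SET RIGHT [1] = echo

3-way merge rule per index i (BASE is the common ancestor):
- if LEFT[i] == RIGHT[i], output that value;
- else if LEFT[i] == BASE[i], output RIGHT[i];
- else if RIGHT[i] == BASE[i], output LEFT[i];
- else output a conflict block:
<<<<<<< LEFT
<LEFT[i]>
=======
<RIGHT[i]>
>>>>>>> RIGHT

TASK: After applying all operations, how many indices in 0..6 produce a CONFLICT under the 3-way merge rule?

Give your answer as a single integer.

Final LEFT:  [echo, delta, golf, delta, alpha, foxtrot, foxtrot]
Final RIGHT: [hotel, echo, hotel, delta, alpha, golf, echo]
i=0: L=echo=BASE, R=hotel -> take RIGHT -> hotel
i=1: L=delta=BASE, R=echo -> take RIGHT -> echo
i=2: L=golf, R=hotel=BASE -> take LEFT -> golf
i=3: L=delta R=delta -> agree -> delta
i=4: L=alpha R=alpha -> agree -> alpha
i=5: L=foxtrot, R=golf=BASE -> take LEFT -> foxtrot
i=6: L=foxtrot, R=echo=BASE -> take LEFT -> foxtrot
Conflict count: 0

Answer: 0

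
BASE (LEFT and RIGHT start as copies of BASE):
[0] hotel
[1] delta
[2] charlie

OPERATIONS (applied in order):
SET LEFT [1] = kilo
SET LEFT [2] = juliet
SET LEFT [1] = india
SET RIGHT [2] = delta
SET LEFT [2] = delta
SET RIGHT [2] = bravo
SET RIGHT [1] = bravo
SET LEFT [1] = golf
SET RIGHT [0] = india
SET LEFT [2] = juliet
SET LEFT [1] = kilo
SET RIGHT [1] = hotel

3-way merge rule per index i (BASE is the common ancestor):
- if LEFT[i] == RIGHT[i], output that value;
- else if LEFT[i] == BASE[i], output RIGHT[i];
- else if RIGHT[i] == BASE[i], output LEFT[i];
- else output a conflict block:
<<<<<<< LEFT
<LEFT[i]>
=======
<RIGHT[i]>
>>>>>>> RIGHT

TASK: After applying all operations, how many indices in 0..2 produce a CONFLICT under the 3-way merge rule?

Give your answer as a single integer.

Answer: 2

Derivation:
Final LEFT:  [hotel, kilo, juliet]
Final RIGHT: [india, hotel, bravo]
i=0: L=hotel=BASE, R=india -> take RIGHT -> india
i=1: BASE=delta L=kilo R=hotel all differ -> CONFLICT
i=2: BASE=charlie L=juliet R=bravo all differ -> CONFLICT
Conflict count: 2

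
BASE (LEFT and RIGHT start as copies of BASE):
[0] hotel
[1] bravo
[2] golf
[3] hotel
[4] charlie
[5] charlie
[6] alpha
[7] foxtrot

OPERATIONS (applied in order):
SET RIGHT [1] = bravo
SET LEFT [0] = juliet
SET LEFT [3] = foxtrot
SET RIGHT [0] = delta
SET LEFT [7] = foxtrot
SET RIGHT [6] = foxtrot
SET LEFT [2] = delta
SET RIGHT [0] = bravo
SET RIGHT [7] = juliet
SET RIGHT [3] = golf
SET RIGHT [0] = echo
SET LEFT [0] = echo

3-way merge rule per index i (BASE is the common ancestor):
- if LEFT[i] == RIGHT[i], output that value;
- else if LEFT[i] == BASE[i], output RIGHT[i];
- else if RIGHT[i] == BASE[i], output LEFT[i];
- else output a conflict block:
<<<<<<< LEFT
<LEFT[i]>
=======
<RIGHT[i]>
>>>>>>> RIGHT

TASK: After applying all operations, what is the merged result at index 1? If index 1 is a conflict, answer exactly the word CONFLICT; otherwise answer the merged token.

Answer: bravo

Derivation:
Final LEFT:  [echo, bravo, delta, foxtrot, charlie, charlie, alpha, foxtrot]
Final RIGHT: [echo, bravo, golf, golf, charlie, charlie, foxtrot, juliet]
i=0: L=echo R=echo -> agree -> echo
i=1: L=bravo R=bravo -> agree -> bravo
i=2: L=delta, R=golf=BASE -> take LEFT -> delta
i=3: BASE=hotel L=foxtrot R=golf all differ -> CONFLICT
i=4: L=charlie R=charlie -> agree -> charlie
i=5: L=charlie R=charlie -> agree -> charlie
i=6: L=alpha=BASE, R=foxtrot -> take RIGHT -> foxtrot
i=7: L=foxtrot=BASE, R=juliet -> take RIGHT -> juliet
Index 1 -> bravo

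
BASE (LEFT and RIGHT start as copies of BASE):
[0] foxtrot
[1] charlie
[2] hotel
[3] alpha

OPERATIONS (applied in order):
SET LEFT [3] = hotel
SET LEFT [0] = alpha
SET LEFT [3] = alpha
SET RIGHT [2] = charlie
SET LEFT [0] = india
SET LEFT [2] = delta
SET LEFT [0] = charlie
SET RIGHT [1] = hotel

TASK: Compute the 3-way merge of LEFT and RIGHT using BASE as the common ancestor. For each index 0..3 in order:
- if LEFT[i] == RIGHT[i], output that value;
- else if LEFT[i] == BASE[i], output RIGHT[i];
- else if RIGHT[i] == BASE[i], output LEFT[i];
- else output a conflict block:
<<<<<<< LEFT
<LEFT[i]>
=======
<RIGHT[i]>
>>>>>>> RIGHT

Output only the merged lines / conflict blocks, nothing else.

Answer: charlie
hotel
<<<<<<< LEFT
delta
=======
charlie
>>>>>>> RIGHT
alpha

Derivation:
Final LEFT:  [charlie, charlie, delta, alpha]
Final RIGHT: [foxtrot, hotel, charlie, alpha]
i=0: L=charlie, R=foxtrot=BASE -> take LEFT -> charlie
i=1: L=charlie=BASE, R=hotel -> take RIGHT -> hotel
i=2: BASE=hotel L=delta R=charlie all differ -> CONFLICT
i=3: L=alpha R=alpha -> agree -> alpha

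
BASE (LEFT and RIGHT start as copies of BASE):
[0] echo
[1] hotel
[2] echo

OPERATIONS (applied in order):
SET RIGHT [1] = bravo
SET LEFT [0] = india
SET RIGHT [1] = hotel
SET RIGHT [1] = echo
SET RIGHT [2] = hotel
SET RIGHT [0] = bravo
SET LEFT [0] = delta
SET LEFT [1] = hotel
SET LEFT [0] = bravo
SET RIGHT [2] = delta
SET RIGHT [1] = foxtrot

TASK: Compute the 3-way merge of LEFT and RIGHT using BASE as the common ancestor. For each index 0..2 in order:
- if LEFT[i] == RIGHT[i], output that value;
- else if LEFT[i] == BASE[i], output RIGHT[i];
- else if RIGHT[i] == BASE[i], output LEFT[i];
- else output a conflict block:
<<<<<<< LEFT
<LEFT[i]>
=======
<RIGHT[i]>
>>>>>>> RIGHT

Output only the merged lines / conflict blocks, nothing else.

Final LEFT:  [bravo, hotel, echo]
Final RIGHT: [bravo, foxtrot, delta]
i=0: L=bravo R=bravo -> agree -> bravo
i=1: L=hotel=BASE, R=foxtrot -> take RIGHT -> foxtrot
i=2: L=echo=BASE, R=delta -> take RIGHT -> delta

Answer: bravo
foxtrot
delta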